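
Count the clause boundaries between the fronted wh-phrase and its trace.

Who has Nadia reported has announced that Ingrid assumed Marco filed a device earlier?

1

"who" is extracted from the subject of "announced".
Boundaries crossed, outermost first: [Ø] — 1 in total.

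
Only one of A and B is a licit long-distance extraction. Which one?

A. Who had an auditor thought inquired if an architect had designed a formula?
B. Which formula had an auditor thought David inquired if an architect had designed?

In B, the wh-phrase is extracted from inside a wh-island (introduced by "if"), which blocks movement.
In A, the extraction path crosses only that-complement boundaries, which are transparent.
So A is grammatical.

A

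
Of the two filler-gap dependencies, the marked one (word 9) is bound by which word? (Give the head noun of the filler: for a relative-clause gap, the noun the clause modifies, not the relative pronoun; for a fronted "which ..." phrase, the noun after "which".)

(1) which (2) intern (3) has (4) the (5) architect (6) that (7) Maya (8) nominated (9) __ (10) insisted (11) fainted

The marked gap is inside the relative clause, the direct object of "nominated".
Its filler is the head noun "architect" (via "that"), at word 5.
(The other dependency links word 2 to a gap after word 10.)

5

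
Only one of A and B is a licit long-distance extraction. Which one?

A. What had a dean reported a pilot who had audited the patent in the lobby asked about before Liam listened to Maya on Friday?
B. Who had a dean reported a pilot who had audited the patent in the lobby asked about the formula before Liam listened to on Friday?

In B, the wh-phrase is extracted from inside an adjunct island (introduced by "before"), which blocks movement.
In A, the extraction path crosses only that-complement boundaries, which are transparent.
So A is grammatical.

A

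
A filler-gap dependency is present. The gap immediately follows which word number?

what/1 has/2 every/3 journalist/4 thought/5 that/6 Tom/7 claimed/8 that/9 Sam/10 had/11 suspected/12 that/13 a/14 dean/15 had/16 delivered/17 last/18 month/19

The displaced element is "what" (word 1).
It is linked across 3 clause boundaries (that → that → that).
It functions as the direct object of "delivered", so the gap sits immediately after word 17 ("delivered").
Base order: Every journalist has thought that Tom claimed that Sam had suspected that a dean had delivered what last month.

17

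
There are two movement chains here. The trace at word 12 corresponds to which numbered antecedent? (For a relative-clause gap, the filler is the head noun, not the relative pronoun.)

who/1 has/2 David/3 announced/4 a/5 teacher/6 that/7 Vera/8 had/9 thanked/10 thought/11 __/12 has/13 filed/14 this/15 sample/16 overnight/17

1

The marked gap is the subject of "filed".
Its filler is the fronted wh-phrase "who", at word 1.
(The other dependency links word 6 to a gap after word 10.)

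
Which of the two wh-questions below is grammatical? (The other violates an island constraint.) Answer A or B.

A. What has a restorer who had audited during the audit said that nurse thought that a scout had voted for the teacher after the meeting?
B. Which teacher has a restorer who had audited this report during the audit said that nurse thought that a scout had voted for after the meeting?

B

In A, the wh-phrase is extracted from inside a complex-NP island (relative clause) (introduced by "who"), which blocks movement.
In B, the extraction path crosses only that-complement boundaries, which are transparent.
So B is grammatical.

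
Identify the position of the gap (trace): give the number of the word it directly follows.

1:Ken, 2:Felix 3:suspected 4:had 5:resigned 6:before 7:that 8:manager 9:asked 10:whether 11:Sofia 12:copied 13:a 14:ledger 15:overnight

3

The displaced element is "Ken" (word 1).
It is linked across 1 clause boundary (Ø).
It functions as the subject of "resigned", so the gap sits immediately after word 3 ("suspected").
Base order: Felix suspected that Ken had resigned before that manager asked whether Sofia copied a ledger overnight.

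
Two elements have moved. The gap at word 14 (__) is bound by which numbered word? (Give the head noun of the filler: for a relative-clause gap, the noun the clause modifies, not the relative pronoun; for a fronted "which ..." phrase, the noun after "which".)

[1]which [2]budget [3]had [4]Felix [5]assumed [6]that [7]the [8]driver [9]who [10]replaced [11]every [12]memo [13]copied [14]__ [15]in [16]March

2

The marked gap is the direct object of "copied".
Its filler is the fronted wh-phrase "which budget", at word 2.
(The other dependency links word 8 to a gap after word 9.)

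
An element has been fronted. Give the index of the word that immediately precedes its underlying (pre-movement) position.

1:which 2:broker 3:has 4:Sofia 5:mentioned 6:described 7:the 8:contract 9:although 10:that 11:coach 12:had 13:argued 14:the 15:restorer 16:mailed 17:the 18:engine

The displaced element is "which broker" (word 2).
It is linked across 1 clause boundary (Ø).
It functions as the subject of "described", so the gap sits immediately after word 5 ("mentioned").
Base order: Sofia has mentioned that which broker described the contract although that coach had argued the restorer mailed the engine.

5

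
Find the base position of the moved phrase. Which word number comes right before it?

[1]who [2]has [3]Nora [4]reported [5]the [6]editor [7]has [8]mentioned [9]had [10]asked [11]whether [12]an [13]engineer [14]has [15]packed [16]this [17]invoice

8

The displaced element is "who" (word 1).
It is linked across 2 clause boundaries (Ø → Ø).
It functions as the subject of "asked", so the gap sits immediately after word 8 ("mentioned").
Base order: Nora has reported the editor has mentioned that who had asked whether an engineer has packed this invoice.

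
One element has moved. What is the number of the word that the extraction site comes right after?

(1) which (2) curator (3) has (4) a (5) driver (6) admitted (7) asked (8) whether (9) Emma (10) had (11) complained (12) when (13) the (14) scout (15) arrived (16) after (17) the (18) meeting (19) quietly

6

The displaced element is "which curator" (word 2).
It is linked across 1 clause boundary (Ø).
It functions as the subject of "asked", so the gap sits immediately after word 6 ("admitted").
Base order: A driver has admitted which curator asked whether Emma had complained when the scout arrived after the meeting quietly.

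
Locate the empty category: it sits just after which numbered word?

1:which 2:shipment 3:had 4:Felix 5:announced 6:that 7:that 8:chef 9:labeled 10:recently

The displaced element is "which shipment" (word 2).
It is linked across 1 clause boundary (that).
It functions as the direct object of "labeled", so the gap sits immediately after word 9 ("labeled").
Base order: Felix had announced that that chef labeled which shipment recently.

9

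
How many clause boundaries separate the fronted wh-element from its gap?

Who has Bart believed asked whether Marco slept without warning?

"who" is extracted from the subject of "asked".
Boundaries crossed, outermost first: [Ø] — 1 in total.

1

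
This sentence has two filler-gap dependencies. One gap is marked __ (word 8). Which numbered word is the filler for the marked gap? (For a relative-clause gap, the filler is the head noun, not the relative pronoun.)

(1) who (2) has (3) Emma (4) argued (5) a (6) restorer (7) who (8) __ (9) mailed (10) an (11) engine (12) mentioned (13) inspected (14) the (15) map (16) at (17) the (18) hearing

6

The marked gap is inside the relative clause, the subject of "mailed".
Its filler is the head noun "restorer" (via "who"), at word 6.
(The other dependency links word 1 to a gap after word 12.)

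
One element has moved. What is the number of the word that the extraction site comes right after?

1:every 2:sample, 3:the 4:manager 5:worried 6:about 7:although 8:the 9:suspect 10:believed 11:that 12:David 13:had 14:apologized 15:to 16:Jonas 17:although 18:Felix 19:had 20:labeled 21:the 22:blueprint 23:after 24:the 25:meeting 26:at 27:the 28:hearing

6

The displaced element is "every sample" (word 2).
It functions as the object of the preposition "about" of "worried", so the gap sits immediately after word 6 ("about").
Base order: The manager worried about every sample although the suspect believed that David had apologized to Jonas although Felix had labeled the blueprint after the meeting at the hearing.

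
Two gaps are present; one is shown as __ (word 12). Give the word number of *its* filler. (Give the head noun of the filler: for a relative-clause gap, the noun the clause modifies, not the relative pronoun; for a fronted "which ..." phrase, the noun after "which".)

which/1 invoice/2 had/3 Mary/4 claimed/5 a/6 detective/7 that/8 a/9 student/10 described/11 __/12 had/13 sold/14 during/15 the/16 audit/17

The marked gap is inside the relative clause, the direct object of "described".
Its filler is the head noun "detective" (via "that"), at word 7.
(The other dependency links word 2 to a gap after word 14.)

7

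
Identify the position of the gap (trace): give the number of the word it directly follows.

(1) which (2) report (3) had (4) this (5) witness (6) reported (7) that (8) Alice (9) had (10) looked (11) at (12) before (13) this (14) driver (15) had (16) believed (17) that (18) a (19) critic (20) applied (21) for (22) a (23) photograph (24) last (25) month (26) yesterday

The displaced element is "which report" (word 2).
It is linked across 1 clause boundary (that).
It functions as the object of the preposition "at" of "looked", so the gap sits immediately after word 11 ("at").
Base order: This witness had reported that Alice had looked at which report before this driver had believed that a critic applied for a photograph last month yesterday.

11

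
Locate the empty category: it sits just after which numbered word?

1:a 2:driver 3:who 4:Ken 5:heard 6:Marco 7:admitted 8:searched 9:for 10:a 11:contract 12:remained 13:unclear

7

The displaced element is "a driver" (word 2).
It is linked across 2 clause boundaries (Ø → Ø).
It functions as the subject of "searched", so the gap sits immediately after word 7 ("admitted").
Base order: Ken heard Marco admitted that a driver searched for a contract.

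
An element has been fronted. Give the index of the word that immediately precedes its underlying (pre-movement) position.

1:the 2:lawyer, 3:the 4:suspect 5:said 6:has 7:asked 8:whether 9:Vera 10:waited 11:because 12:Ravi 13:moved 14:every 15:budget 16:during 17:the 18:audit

5

The displaced element is "the lawyer" (word 2).
It is linked across 1 clause boundary (Ø).
It functions as the subject of "asked", so the gap sits immediately after word 5 ("said").
Base order: The suspect said that the lawyer has asked whether Vera waited because Ravi moved every budget during the audit.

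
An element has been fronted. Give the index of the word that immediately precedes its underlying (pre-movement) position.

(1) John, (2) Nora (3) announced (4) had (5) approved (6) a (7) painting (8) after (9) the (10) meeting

The displaced element is "John" (word 1).
It is linked across 1 clause boundary (Ø).
It functions as the subject of "approved", so the gap sits immediately after word 3 ("announced").
Base order: Nora announced that John had approved a painting after the meeting.

3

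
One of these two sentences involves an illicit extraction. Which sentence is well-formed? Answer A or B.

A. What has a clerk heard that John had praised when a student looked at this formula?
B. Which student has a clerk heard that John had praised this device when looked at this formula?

A

In B, the wh-phrase is extracted from inside an adjunct island (introduced by "when"), which blocks movement.
In A, the extraction path crosses only that-complement boundaries, which are transparent.
So A is grammatical.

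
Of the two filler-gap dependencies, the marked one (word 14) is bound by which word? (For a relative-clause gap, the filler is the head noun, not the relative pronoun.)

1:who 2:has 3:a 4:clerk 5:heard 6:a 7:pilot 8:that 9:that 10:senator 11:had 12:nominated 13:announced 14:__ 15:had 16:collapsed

The marked gap is the subject of "collapsed".
Its filler is the fronted wh-phrase "who", at word 1.
(The other dependency links word 7 to a gap after word 12.)

1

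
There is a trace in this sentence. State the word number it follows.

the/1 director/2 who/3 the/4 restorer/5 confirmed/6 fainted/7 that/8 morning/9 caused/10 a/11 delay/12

The displaced element is "the director" (word 2).
It is linked across 1 clause boundary (Ø).
It functions as the subject of "fainted", so the gap sits immediately after word 6 ("confirmed").
Base order: The restorer confirmed that the director fainted that morning.

6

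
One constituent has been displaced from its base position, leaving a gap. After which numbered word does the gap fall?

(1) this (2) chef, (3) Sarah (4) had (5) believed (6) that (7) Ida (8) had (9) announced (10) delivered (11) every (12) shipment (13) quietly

9

The displaced element is "this chef" (word 2).
It is linked across 2 clause boundaries (that → Ø).
It functions as the subject of "delivered", so the gap sits immediately after word 9 ("announced").
Base order: Sarah had believed that Ida had announced this chef delivered every shipment quietly.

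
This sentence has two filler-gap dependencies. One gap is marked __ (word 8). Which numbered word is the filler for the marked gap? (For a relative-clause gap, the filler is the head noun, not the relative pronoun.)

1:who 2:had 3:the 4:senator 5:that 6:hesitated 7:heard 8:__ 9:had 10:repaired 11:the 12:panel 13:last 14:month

The marked gap is the subject of "repaired".
Its filler is the fronted wh-phrase "who", at word 1.
(The other dependency links word 4 to a gap after word 5.)

1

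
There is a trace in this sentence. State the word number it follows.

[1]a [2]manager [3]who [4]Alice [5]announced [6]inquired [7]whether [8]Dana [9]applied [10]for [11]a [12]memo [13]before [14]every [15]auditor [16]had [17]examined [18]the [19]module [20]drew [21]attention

5

The displaced element is "a manager" (word 2).
It is linked across 1 clause boundary (Ø).
It functions as the subject of "inquired", so the gap sits immediately after word 5 ("announced").
Base order: Alice announced a manager inquired whether Dana applied for a memo before every auditor had examined the module.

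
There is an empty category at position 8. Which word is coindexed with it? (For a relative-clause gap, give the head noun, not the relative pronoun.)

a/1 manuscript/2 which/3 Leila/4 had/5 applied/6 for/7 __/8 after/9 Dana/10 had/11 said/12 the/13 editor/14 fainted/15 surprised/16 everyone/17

2

The gap at 8 is the prepositional object of "applied", inside a relative clause.
The relative pronoun is "which" (word 3); it is bound by the head noun immediately before it.
Its filler is the head noun "manuscript", at word 2.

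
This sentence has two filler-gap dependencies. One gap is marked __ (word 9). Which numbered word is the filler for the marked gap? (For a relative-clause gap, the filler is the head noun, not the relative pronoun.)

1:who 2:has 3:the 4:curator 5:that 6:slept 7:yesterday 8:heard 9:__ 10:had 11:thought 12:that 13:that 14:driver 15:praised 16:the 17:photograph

1

The marked gap is the subject of "thought".
Its filler is the fronted wh-phrase "who", at word 1.
(The other dependency links word 4 to a gap after word 5.)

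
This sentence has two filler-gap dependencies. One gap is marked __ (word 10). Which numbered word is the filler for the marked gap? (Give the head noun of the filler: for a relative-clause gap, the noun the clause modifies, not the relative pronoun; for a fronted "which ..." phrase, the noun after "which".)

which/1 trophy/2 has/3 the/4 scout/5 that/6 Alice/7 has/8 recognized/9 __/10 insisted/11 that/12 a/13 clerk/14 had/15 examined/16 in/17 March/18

5

The marked gap is inside the relative clause, the direct object of "recognized".
Its filler is the head noun "scout" (via "that"), at word 5.
(The other dependency links word 2 to a gap after word 16.)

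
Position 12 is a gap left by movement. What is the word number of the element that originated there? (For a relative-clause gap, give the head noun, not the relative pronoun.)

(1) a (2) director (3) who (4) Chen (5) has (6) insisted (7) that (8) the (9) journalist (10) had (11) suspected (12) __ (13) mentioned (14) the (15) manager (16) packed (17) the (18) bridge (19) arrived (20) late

The gap at 12 is the subject of "mentioned", inside a relative clause.
The relative pronoun is "who" (word 3); it is bound by the head noun immediately before it.
Its filler is the head noun "director", at word 2.

2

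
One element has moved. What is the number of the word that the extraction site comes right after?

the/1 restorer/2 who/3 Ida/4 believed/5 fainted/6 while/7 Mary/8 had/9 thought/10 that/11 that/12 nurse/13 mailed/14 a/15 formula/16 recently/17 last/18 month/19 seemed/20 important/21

The displaced element is "the restorer" (word 2).
It is linked across 1 clause boundary (Ø).
It functions as the subject of "fainted", so the gap sits immediately after word 5 ("believed").
Base order: Ida believed that the restorer fainted while Mary had thought that that nurse mailed a formula recently last month.

5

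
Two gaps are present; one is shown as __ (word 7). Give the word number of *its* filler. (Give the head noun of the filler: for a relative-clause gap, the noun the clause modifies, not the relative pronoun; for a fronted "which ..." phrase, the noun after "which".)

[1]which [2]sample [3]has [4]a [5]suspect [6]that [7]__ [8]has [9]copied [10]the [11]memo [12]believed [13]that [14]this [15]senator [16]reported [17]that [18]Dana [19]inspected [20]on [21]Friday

5

The marked gap is inside the relative clause, the subject of "copied".
Its filler is the head noun "suspect" (via "that"), at word 5.
(The other dependency links word 2 to a gap after word 19.)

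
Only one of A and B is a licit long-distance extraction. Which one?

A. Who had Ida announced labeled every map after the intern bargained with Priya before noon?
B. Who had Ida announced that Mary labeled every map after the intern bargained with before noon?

A

In B, the wh-phrase is extracted from inside an adjunct island (introduced by "after"), which blocks movement.
In A, the extraction path crosses only that-complement boundaries, which are transparent.
So A is grammatical.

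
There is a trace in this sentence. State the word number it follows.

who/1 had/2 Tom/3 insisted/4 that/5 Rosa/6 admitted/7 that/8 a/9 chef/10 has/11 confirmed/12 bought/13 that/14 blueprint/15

12

The displaced element is "who" (word 1).
It is linked across 3 clause boundaries (that → that → Ø).
It functions as the subject of "bought", so the gap sits immediately after word 12 ("confirmed").
Base order: Tom had insisted that Rosa admitted that a chef has confirmed who bought that blueprint.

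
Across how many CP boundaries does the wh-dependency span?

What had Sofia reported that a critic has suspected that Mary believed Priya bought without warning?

"what" is extracted from the object of "bought".
Boundaries crossed, outermost first: [that], [that], [Ø] — 3 in total.

3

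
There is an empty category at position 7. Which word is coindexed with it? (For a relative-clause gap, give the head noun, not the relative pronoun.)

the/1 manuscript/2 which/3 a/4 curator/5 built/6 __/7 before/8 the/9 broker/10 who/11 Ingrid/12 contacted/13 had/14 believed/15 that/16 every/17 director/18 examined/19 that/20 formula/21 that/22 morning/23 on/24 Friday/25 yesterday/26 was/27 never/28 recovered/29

The gap at 7 is the object of "built", inside a relative clause.
The relative pronoun is "which" (word 3); it is bound by the head noun immediately before it.
Its filler is the head noun "manuscript", at word 2.

2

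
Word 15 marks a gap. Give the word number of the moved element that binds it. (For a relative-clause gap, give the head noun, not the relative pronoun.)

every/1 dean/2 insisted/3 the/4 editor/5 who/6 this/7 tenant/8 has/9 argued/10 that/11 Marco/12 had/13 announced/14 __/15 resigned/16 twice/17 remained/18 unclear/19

5

The gap at 15 is the subject of "resigned", inside a relative clause.
The relative pronoun is "who" (word 6); it is bound by the head noun immediately before it.
Its filler is the head noun "editor", at word 5.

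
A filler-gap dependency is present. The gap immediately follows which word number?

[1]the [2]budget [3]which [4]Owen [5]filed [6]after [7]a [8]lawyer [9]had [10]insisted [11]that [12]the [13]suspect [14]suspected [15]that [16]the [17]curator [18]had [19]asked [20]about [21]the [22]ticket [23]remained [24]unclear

5

The displaced element is "the budget" (word 2).
It functions as the direct object of "filed", so the gap sits immediately after word 5 ("filed").
Base order: Owen filed the budget after a lawyer had insisted that the suspect suspected that the curator had asked about the ticket.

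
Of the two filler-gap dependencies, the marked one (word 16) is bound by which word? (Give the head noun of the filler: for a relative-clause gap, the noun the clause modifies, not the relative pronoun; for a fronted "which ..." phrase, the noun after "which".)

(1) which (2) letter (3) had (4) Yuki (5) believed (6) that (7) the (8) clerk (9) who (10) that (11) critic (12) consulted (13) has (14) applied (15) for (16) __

The marked gap is the object of the preposition "for" of "applied".
Its filler is the fronted wh-phrase "which letter", at word 2.
(The other dependency links word 8 to a gap after word 12.)

2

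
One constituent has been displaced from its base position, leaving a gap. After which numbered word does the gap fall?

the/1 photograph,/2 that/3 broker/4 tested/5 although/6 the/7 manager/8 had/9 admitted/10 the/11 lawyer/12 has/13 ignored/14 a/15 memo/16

The displaced element is "the photograph" (word 2).
It functions as the direct object of "tested", so the gap sits immediately after word 5 ("tested").
Base order: That broker tested the photograph although the manager had admitted the lawyer has ignored a memo.

5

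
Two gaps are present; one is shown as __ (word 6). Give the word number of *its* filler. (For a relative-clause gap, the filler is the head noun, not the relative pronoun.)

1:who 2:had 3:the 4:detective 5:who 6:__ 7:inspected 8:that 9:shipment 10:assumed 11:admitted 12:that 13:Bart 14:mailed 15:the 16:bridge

The marked gap is inside the relative clause, the subject of "inspected".
Its filler is the head noun "detective" (via "who"), at word 4.
(The other dependency links word 1 to a gap after word 10.)

4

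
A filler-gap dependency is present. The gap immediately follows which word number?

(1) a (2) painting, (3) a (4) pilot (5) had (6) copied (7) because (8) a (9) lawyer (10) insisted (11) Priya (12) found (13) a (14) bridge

6

The displaced element is "a painting" (word 2).
It functions as the direct object of "copied", so the gap sits immediately after word 6 ("copied").
Base order: A pilot had copied a painting because a lawyer insisted Priya found a bridge.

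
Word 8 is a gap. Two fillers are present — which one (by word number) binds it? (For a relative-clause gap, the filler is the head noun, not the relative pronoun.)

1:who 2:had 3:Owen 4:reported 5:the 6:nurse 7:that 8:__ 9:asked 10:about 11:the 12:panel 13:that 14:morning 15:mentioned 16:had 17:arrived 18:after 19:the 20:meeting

6

The marked gap is inside the relative clause, the subject of "asked".
Its filler is the head noun "nurse" (via "that"), at word 6.
(The other dependency links word 1 to a gap after word 15.)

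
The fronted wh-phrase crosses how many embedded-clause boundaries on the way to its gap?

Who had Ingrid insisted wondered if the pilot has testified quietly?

1

"who" is extracted from the subject of "wondered".
Boundaries crossed, outermost first: [Ø] — 1 in total.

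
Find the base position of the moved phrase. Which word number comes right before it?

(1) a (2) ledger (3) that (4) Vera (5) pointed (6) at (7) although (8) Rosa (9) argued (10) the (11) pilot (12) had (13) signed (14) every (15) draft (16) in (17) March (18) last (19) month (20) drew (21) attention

6

The displaced element is "a ledger" (word 2).
It functions as the object of the preposition "at" of "pointed", so the gap sits immediately after word 6 ("at").
Base order: Vera pointed at a ledger although Rosa argued the pilot had signed every draft in March last month.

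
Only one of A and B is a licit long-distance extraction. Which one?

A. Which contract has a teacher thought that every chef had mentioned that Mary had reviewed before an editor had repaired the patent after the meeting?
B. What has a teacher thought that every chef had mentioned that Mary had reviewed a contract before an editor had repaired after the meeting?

A

In B, the wh-phrase is extracted from inside an adjunct island (introduced by "before"), which blocks movement.
In A, the extraction path crosses only that-complement boundaries, which are transparent.
So A is grammatical.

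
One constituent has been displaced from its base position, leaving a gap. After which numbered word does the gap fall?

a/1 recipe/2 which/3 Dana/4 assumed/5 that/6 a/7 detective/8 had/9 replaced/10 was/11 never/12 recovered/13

10

The displaced element is "a recipe" (word 2).
It is linked across 1 clause boundary (that).
It functions as the direct object of "replaced", so the gap sits immediately after word 10 ("replaced").
Base order: Dana assumed that a detective had replaced a recipe.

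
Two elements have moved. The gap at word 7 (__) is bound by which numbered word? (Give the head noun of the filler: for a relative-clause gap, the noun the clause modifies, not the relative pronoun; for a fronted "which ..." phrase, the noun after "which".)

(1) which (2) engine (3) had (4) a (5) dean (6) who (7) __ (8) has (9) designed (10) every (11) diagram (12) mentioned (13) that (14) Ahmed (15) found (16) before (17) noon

The marked gap is inside the relative clause, the subject of "designed".
Its filler is the head noun "dean" (via "who"), at word 5.
(The other dependency links word 2 to a gap after word 15.)

5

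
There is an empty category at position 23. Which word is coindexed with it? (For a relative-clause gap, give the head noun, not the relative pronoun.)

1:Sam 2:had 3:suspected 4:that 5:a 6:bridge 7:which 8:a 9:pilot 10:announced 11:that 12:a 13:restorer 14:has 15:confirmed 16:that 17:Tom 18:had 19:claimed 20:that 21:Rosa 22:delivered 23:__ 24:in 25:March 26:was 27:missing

6

The gap at 23 is the object of "delivered", inside a relative clause.
The relative pronoun is "which" (word 7); it is bound by the head noun immediately before it.
Its filler is the head noun "bridge", at word 6.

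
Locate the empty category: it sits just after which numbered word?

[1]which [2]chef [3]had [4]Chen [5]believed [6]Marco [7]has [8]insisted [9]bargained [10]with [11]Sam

The displaced element is "which chef" (word 2).
It is linked across 2 clause boundaries (Ø → Ø).
It functions as the subject of "bargained", so the gap sits immediately after word 8 ("insisted").
Base order: Chen had believed Marco has insisted that which chef bargained with Sam.

8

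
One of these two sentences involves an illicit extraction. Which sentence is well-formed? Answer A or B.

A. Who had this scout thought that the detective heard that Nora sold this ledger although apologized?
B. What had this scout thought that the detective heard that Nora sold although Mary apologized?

B

In A, the wh-phrase is extracted from inside an adjunct island (introduced by "although"), which blocks movement.
In B, the extraction path crosses only that-complement boundaries, which are transparent.
So B is grammatical.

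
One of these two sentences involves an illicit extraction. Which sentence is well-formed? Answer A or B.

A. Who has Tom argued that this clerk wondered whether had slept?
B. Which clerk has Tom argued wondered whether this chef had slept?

In A, the wh-phrase is extracted from inside a wh-island (introduced by "whether"), which blocks movement.
In B, the extraction path crosses only that-complement boundaries, which are transparent.
So B is grammatical.

B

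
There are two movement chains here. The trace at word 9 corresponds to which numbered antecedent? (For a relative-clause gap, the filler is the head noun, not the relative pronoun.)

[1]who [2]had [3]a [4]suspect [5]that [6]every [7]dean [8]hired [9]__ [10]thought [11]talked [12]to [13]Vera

The marked gap is inside the relative clause, the direct object of "hired".
Its filler is the head noun "suspect" (via "that"), at word 4.
(The other dependency links word 1 to a gap after word 10.)

4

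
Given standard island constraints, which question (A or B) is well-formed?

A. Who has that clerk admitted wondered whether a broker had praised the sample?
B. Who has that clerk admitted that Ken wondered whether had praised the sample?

A

In B, the wh-phrase is extracted from inside a wh-island (introduced by "whether"), which blocks movement.
In A, the extraction path crosses only that-complement boundaries, which are transparent.
So A is grammatical.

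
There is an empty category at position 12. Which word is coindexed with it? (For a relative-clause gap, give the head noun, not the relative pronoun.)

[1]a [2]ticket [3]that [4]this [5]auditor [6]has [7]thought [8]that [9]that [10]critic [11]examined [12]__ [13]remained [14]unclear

2

The gap at 12 is the object of "examined", inside a relative clause.
The relative pronoun is "that" (word 3); it is bound by the head noun immediately before it.
Its filler is the head noun "ticket", at word 2.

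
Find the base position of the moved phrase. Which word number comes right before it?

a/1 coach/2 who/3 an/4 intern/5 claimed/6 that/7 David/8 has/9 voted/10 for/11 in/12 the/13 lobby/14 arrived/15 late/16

The displaced element is "a coach" (word 2).
It is linked across 1 clause boundary (that).
It functions as the object of the preposition "for" of "voted", so the gap sits immediately after word 11 ("for").
Base order: An intern claimed that David has voted for a coach in the lobby.

11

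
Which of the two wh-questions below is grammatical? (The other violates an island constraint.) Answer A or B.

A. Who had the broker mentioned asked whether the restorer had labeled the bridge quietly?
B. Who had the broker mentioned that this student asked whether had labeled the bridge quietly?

In B, the wh-phrase is extracted from inside a wh-island (introduced by "whether"), which blocks movement.
In A, the extraction path crosses only that-complement boundaries, which are transparent.
So A is grammatical.

A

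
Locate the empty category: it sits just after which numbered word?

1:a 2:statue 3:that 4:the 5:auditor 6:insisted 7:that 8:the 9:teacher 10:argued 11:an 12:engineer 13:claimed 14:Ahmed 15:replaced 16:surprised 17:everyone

15

The displaced element is "a statue" (word 2).
It is linked across 3 clause boundaries (that → Ø → Ø).
It functions as the direct object of "replaced", so the gap sits immediately after word 15 ("replaced").
Base order: The auditor insisted that the teacher argued an engineer claimed Ahmed replaced a statue.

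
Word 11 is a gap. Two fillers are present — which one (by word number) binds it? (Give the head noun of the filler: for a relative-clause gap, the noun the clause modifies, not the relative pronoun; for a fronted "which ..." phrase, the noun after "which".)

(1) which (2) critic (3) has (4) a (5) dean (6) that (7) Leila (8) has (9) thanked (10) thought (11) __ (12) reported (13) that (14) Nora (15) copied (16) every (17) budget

2

The marked gap is the subject of "reported".
Its filler is the fronted wh-phrase "which critic", at word 2.
(The other dependency links word 5 to a gap after word 9.)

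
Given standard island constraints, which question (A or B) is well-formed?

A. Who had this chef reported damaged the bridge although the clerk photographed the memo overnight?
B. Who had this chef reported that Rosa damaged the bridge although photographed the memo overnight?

A

In B, the wh-phrase is extracted from inside an adjunct island (introduced by "although"), which blocks movement.
In A, the extraction path crosses only that-complement boundaries, which are transparent.
So A is grammatical.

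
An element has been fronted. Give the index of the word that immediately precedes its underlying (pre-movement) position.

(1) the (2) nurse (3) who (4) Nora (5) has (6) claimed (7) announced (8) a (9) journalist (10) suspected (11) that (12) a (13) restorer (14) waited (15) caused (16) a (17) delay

6

The displaced element is "the nurse" (word 2).
It is linked across 1 clause boundary (Ø).
It functions as the subject of "announced", so the gap sits immediately after word 6 ("claimed").
Base order: Nora has claimed that the nurse announced a journalist suspected that a restorer waited.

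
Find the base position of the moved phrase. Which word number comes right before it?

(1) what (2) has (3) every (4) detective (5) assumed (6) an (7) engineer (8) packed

The displaced element is "what" (word 1).
It is linked across 1 clause boundary (Ø).
It functions as the direct object of "packed", so the gap sits immediately after word 8 ("packed").
Base order: Every detective has assumed an engineer packed what.

8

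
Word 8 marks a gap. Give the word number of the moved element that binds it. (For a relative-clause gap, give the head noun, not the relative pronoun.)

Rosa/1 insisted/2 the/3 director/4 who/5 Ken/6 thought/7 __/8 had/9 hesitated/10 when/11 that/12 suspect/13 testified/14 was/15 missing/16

The gap at 8 is the subject of "hesitated", inside a relative clause.
The relative pronoun is "who" (word 5); it is bound by the head noun immediately before it.
Its filler is the head noun "director", at word 4.

4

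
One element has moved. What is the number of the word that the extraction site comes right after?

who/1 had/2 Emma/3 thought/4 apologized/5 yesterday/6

4

The displaced element is "who" (word 1).
It is linked across 1 clause boundary (Ø).
It functions as the subject of "apologized", so the gap sits immediately after word 4 ("thought").
Base order: Emma had thought that who apologized yesterday.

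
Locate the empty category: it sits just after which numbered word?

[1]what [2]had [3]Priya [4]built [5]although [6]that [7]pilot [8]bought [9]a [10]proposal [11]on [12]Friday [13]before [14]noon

The displaced element is "what" (word 1).
It functions as the direct object of "built", so the gap sits immediately after word 4 ("built").
Base order: Priya had built what although that pilot bought a proposal on Friday before noon.

4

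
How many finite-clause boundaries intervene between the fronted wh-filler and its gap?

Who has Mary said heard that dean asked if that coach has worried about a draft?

1

"who" is extracted from the subject of "heard".
Boundaries crossed, outermost first: [Ø] — 1 in total.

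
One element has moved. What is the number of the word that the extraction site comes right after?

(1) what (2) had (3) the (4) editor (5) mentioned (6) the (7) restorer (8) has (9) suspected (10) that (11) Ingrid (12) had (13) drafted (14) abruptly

13

The displaced element is "what" (word 1).
It is linked across 2 clause boundaries (Ø → that).
It functions as the direct object of "drafted", so the gap sits immediately after word 13 ("drafted").
Base order: The editor had mentioned the restorer has suspected that Ingrid had drafted what abruptly.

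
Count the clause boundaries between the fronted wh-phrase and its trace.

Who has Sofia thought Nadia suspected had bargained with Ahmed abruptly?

"who" is extracted from the subject of "bargained".
Boundaries crossed, outermost first: [Ø], [Ø] — 2 in total.

2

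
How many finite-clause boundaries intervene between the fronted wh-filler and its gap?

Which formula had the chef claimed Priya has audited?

"which formula" is extracted from the object of "audited".
Boundaries crossed, outermost first: [Ø] — 1 in total.

1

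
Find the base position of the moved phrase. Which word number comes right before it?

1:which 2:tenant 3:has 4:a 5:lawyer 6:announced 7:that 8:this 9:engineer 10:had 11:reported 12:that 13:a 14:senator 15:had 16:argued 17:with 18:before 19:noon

17

The displaced element is "which tenant" (word 2).
It is linked across 2 clause boundaries (that → that).
It functions as the object of the preposition "with" of "argued", so the gap sits immediately after word 17 ("with").
Base order: A lawyer has announced that this engineer had reported that a senator had argued with which tenant before noon.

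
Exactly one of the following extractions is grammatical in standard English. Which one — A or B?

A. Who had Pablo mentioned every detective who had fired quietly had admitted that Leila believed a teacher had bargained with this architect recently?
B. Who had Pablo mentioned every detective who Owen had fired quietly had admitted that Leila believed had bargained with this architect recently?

In A, the wh-phrase is extracted from inside a complex-NP island (relative clause) (introduced by "who"), which blocks movement.
In B, the extraction path crosses only that-complement boundaries, which are transparent.
So B is grammatical.

B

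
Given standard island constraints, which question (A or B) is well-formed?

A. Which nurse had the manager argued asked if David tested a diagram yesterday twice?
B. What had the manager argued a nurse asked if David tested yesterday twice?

A

In B, the wh-phrase is extracted from inside a wh-island (introduced by "if"), which blocks movement.
In A, the extraction path crosses only that-complement boundaries, which are transparent.
So A is grammatical.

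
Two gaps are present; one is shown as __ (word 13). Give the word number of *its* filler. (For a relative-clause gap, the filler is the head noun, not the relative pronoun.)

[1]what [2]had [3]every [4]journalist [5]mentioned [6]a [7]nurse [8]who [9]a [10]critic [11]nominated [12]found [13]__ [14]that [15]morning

The marked gap is the direct object of "found".
Its filler is the fronted wh-phrase "what", at word 1.
(The other dependency links word 7 to a gap after word 11.)

1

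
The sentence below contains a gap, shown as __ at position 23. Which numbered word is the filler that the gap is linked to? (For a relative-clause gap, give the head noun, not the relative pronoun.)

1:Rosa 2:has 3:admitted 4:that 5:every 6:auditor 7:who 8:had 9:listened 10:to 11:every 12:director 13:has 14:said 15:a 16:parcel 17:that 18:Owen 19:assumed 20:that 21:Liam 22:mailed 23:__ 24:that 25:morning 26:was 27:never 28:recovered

The gap at 23 is the object of "mailed", inside a relative clause.
The relative pronoun is "that" (word 17); it is bound by the head noun immediately before it.
Its filler is the head noun "parcel", at word 16.

16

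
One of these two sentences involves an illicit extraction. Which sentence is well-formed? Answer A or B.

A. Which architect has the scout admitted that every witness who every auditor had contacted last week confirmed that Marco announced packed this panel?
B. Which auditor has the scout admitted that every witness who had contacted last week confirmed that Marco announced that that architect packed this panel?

A

In B, the wh-phrase is extracted from inside a complex-NP island (relative clause) (introduced by "who"), which blocks movement.
In A, the extraction path crosses only that-complement boundaries, which are transparent.
So A is grammatical.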